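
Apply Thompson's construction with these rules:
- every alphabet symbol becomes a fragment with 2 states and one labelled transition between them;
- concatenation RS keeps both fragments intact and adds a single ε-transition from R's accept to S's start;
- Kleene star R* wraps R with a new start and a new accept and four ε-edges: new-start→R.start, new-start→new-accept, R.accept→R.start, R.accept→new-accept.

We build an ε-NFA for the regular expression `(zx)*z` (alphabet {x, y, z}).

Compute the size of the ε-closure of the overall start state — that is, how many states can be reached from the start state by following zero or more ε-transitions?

4

Let C(F) = |ε-closure(F.start)| within fragment F, and note whether F accepts ε. Symbol fragments have C = 1 and do not accept ε. Then:
  zx → |ε-closure| equals the left operand's closure size = 1 (its accept is not ε-reachable, so the closure stops there)
  (zx)* → |ε-closure| = 1 (new start) + 1 (body) + 1 (new accept) = 3
  (zx)*z → the left operand accepts ε, so the closure extends into the next operand (via the concat ε-link); |ε-closure| = 3 + 1 = 4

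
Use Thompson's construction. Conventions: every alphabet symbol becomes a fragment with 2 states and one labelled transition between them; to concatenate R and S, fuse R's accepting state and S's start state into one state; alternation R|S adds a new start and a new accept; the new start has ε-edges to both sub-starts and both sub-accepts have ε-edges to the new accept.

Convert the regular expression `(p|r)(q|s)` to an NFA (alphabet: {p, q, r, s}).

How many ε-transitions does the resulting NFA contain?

8

By structural recursion:
Each of the 4 symbol leaves contributes 0 ε-transitions.
  p|r = 4 ε-transitions
  q|s = 4 ε-transitions
  (p|r)(q|s) = 8 ε-transitions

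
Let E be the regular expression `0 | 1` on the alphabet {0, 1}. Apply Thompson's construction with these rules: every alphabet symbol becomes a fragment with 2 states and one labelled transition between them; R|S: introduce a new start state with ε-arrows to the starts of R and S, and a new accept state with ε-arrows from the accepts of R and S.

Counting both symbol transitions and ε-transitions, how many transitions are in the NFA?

6

By structural recursion:
Each of the 2 symbol leaves contributes 1 transition (1 symbol, 0 ε).
  0 | 1 — 6 transitions (2 symbol, 4 ε)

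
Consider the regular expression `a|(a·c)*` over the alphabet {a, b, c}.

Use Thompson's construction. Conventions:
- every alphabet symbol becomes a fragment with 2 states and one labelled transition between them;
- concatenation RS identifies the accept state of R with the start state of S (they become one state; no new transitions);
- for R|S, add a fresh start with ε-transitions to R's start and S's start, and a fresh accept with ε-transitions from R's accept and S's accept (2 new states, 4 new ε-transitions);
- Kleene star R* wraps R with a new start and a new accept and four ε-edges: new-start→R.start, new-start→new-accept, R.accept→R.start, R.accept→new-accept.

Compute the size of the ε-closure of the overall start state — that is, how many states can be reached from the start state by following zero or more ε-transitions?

Let C(F) = |ε-closure(F.start)| within fragment F, and note whether F accepts ε. Symbol fragments have C = 1 and do not accept ε. Then:
  a·c — same as the first factor's closure: |ε-closure| = 1
  (a·c)* — |ε-closure| = 1 (new start) + 1 (body) + 1 (new accept) = 3
  a|(a·c)* — new start ε-reaches every alternative's start; at least one alternative accepts ε, so the union's new accept is reached too: |ε-closure| = 1 + 1 + 3 + 1 = 6

6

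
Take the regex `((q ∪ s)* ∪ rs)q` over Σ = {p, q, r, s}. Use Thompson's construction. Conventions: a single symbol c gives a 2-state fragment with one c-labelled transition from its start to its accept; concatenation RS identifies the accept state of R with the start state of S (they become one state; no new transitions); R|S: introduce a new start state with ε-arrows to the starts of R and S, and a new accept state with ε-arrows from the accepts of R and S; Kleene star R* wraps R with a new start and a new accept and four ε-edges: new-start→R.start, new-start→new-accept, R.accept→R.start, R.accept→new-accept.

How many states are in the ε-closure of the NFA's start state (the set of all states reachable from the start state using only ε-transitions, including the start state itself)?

Let C(F) = |ε-closure(F.start)| within fragment F, and note whether F accepts ε. Symbol fragments have C = 1 and do not accept ε. Then:
  q ∪ s — |closure| = 1 + 1 + 1 = 3 (the new accept is not ε-reachable since no branch accepts ε)
  (q ∪ s)* — new start has ε-edges to the inner start and to the new accept, so |closure| = 2 + 3 = 5
  rs — |closure| equals the left operand's closure size = 1 (its accept is not ε-reachable, so the closure stops there)
  (q ∪ s)* ∪ rs — new start ε-reaches every alternative's start; at least one alternative accepts ε, so the union's new accept is reached too: |closure| = 1 + 5 + 1 + 1 = 8
  ((q ∪ s)* ∪ rs)q — |closure| = 8 + (1−1) = 8 (closure spills across the concat boundary because the left factor accepts ε)

8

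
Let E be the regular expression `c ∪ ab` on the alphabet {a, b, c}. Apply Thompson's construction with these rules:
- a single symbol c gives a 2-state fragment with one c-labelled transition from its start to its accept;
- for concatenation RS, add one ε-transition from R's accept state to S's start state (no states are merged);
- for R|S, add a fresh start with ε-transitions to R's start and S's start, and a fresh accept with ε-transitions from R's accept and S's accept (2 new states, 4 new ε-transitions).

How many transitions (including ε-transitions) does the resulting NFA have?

8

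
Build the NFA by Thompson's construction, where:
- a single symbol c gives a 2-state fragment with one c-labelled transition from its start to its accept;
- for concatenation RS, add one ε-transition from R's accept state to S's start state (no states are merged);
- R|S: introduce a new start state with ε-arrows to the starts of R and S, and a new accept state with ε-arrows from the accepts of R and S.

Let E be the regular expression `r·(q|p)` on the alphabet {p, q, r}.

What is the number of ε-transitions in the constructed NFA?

5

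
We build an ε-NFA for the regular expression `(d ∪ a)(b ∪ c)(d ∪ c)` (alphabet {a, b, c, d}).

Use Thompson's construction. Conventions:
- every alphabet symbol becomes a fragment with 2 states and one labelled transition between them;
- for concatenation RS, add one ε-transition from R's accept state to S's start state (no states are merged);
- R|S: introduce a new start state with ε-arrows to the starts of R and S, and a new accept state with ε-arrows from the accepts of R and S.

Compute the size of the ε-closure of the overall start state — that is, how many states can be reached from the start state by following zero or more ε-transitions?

Work bottom-up. For each fragment F, track |ε-closure(F.start)| and whether F's accept lies in that closure (i.e. whether F accepts ε). A single-symbol fragment has closure size 1 and does not accept ε.
  d ∪ a → new start ε-reaches every alternative's start; none of them accept ε, so the new accept is not reached: |ε-closure| = 1 + 1 + 1 = 3
  b ∪ c → |ε-closure| = 1 + 1 + 1 = 3 (the new accept is not ε-reachable since no branch accepts ε)
  d ∪ c → new start ε-reaches every alternative's start; none of them accept ε, so the new accept is not reached: |ε-closure| = 1 + 1 + 1 = 3
  (d ∪ a)(b ∪ c)(d ∪ c) → |ε-closure| equals the left operand's closure size = 3 (its accept is not ε-reachable, so the closure stops there)

3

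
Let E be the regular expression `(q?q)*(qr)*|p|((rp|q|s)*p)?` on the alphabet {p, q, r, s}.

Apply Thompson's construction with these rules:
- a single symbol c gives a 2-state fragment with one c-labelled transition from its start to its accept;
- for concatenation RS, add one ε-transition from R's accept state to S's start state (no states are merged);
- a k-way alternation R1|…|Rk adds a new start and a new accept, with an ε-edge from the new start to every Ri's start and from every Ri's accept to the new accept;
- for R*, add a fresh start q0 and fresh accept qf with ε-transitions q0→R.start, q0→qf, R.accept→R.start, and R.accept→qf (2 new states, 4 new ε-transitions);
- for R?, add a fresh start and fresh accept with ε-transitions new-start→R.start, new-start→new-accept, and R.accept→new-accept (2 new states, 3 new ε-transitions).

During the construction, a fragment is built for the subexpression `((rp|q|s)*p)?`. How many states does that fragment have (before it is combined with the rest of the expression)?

Fragment for `((rp|q|s)*p)?`:
Each of the 5 symbol leaves contributes a 2-state fragment.
  rp — 4 states
  rp|q|s — 10 states
  (rp|q|s)* — 12 states
  (rp|q|s)*p — 14 states
  ((rp|q|s)*p)? — 16 states

16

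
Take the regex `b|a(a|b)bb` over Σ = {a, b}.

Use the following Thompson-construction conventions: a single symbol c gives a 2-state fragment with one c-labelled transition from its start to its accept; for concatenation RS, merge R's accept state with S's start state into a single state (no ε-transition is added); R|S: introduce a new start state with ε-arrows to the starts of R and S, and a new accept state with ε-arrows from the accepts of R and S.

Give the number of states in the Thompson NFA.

Recursing over subexpressions:
Each of the 6 symbol leaves contributes a 2-state fragment.
  a|b = 6 states
  a(a|b)bb = 9 states
  b|a(a|b)bb = 13 states

13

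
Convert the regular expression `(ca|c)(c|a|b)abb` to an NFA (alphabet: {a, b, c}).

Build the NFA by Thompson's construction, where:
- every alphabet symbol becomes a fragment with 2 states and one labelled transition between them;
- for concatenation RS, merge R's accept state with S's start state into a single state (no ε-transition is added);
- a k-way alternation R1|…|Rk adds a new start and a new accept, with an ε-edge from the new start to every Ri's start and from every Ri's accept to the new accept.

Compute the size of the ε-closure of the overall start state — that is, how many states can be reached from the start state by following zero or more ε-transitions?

Let C(F) = |ε-closure(F.start)| within fragment F, and note whether F accepts ε. Symbol fragments have C = 1 and do not accept ε. Then:
  ca : C equals the left operand's closure size = 1 (its accept is not ε-reachable, so the closure stops there)
  ca|c : C = 1 + 1 + 1 = 3 (the new accept is not ε-reachable since no branch accepts ε)
  c|a|b : C = 1 + 1 + 1 + 1 = 4 (the new accept is not ε-reachable since no branch accepts ε)
  (ca|c)(c|a|b)abb : same as the first factor's closure: C = 3

3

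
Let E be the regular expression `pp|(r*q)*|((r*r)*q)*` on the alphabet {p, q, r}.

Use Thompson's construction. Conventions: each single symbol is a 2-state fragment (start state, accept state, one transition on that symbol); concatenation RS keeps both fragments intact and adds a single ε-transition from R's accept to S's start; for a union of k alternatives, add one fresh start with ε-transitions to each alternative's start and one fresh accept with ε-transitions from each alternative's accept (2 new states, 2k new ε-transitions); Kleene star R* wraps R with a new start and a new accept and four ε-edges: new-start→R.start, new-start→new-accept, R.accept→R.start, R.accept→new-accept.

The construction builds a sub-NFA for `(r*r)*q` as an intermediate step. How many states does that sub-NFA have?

Fragment for `(r*r)*q`:
Each of the 3 symbol leaves contributes a 2-state fragment.
  r* → 4 states
  r*r → 6 states
  (r*r)* → 8 states
  (r*r)*q → 10 states

10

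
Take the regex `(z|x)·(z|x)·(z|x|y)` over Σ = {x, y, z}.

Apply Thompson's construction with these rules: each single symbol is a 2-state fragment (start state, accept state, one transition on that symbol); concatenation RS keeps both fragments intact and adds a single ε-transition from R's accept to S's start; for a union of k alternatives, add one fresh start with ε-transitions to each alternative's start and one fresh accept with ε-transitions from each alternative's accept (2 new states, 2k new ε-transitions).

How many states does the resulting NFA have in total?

20

Recursing over subexpressions:
Each of the 7 symbol leaves contributes a 2-state fragment.
  z|x — 6 states
  z|x — 6 states
  z|x|y — 8 states
  (z|x)·(z|x)·(z|x|y) — 20 states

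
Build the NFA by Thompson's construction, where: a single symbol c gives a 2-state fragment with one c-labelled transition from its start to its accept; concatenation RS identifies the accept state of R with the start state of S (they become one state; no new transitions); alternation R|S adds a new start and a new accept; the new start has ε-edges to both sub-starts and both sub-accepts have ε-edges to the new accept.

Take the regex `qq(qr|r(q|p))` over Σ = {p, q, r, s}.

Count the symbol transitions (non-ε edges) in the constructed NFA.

Building bottom-up:
Each of the 7 symbol leaves contributes exactly 1 symbol transition.
  qr — 2 symbol transitions
  q|p — 2 symbol transitions
  r(q|p) — 3 symbol transitions
  qr|r(q|p) — 5 symbol transitions
  qq(qr|r(q|p)) — 7 symbol transitions

7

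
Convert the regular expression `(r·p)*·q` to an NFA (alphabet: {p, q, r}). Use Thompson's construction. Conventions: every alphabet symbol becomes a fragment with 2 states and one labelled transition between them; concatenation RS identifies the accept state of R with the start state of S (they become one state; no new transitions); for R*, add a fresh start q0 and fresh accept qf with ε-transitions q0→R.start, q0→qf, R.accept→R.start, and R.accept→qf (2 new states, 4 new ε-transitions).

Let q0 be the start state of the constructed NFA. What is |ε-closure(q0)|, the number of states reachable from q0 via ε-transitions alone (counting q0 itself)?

3

Let C(F) = |ε-closure(F.start)| within fragment F, and note whether F accepts ε. Symbol fragments have C = 1 and do not accept ε. Then:
  r·p : C equals the left operand's closure size = 1 (its accept is not ε-reachable, so the closure stops there)
  (r·p)* : new start has ε-edges to the inner start and to the new accept, so C = 2 + 1 = 3
  (r·p)*·q : the left operand accepts ε, so the closure extends into the next operand (the shared merged state is already counted); C = 3 + (1−1) = 3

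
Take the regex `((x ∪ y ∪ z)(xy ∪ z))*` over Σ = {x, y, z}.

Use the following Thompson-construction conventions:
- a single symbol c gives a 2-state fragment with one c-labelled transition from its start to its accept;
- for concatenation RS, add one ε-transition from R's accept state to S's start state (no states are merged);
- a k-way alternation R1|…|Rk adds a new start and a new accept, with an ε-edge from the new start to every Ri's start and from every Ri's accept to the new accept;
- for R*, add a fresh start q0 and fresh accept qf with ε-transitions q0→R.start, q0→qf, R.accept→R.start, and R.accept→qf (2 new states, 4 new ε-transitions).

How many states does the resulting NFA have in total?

18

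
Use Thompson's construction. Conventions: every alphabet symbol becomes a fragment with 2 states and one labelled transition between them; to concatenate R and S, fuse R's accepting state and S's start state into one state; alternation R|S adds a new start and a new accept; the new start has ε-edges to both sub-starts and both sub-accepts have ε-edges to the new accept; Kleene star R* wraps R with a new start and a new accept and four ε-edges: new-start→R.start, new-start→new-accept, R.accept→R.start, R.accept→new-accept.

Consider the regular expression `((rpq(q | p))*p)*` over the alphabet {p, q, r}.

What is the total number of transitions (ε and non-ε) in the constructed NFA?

Per subexpression:
Each of the 6 symbol leaves contributes 1 transition (1 symbol, 0 ε).
  q | p : 6 transitions (2 symbol, 4 ε)
  rpq(q | p) : 9 transitions (5 symbol, 4 ε)
  (rpq(q | p))* : 13 transitions (5 symbol, 8 ε)
  (rpq(q | p))*p : 14 transitions (6 symbol, 8 ε)
  ((rpq(q | p))*p)* : 18 transitions (6 symbol, 12 ε)

18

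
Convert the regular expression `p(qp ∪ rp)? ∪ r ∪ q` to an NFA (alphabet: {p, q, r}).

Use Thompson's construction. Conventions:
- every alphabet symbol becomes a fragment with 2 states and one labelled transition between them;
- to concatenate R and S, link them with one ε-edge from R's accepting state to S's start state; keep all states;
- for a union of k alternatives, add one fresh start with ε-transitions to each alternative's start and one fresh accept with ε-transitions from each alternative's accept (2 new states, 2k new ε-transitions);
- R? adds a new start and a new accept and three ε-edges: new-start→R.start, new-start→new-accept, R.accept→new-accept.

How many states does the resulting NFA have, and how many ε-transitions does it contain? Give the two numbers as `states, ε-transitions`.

Bottom-up over the parse tree:
Each of the 7 symbol leaves contributes 2 states and 0 ε-transitions.
  qp → 4 states, 1 ε-transition
  rp → 4 states, 1 ε-transition
  qp ∪ rp → 10 states, 6 ε-transitions
  (qp ∪ rp)? → 12 states, 9 ε-transitions
  p(qp ∪ rp)? → 14 states, 10 ε-transitions
  p(qp ∪ rp)? ∪ r ∪ q → 20 states, 16 ε-transitions

20, 16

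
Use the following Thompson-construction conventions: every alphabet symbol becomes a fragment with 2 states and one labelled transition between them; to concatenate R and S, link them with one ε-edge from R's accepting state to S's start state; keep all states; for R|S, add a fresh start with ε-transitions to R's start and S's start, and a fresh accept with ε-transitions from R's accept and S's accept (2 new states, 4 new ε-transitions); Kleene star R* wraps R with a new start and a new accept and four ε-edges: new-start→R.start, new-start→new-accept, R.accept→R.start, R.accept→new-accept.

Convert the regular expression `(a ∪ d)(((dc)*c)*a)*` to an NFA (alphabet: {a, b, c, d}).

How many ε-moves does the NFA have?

Bottom-up over the parse tree:
Each of the 6 symbol leaves contributes 0 ε-transitions.
  a ∪ d → 4 ε-transitions
  dc → 1 ε-transition
  (dc)* → 5 ε-transitions
  (dc)*c → 6 ε-transitions
  ((dc)*c)* → 10 ε-transitions
  ((dc)*c)*a → 11 ε-transitions
  (((dc)*c)*a)* → 15 ε-transitions
  (a ∪ d)(((dc)*c)*a)* → 20 ε-transitions

20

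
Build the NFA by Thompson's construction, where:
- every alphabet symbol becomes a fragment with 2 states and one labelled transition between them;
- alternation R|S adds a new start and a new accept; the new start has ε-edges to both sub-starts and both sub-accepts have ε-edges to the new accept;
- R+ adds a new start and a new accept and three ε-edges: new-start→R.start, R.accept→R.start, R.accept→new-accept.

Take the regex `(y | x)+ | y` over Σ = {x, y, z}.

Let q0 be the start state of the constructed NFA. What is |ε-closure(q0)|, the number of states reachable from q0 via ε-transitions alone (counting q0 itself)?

Let C(F) = |ε-closure(F.start)| within fragment F, and note whether F accepts ε. Symbol fragments have C = 1 and do not accept ε. Then:
  y | x : new start ε-reaches every alternative's start; none of them accept ε, so the new accept is not reached: |ε-closure| = 1 + 1 + 1 = 3
  (y | x)+ : new start ε-reaches only the body's start; the new accept needs a symbol first: |ε-closure| = 1 + 3 = 4
  (y | x)+ | y : |ε-closure| = 1 + 4 + 1 = 6 (the new accept is not ε-reachable since no branch accepts ε)

6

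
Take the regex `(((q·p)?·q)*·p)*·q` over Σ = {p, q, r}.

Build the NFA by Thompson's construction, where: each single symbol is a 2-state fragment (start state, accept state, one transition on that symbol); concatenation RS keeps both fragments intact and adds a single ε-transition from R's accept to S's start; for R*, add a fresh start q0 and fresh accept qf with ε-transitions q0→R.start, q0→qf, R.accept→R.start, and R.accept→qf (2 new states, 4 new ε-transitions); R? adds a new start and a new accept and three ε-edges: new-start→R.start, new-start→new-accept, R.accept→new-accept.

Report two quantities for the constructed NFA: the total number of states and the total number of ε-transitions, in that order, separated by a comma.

Recursing over subexpressions:
Each of the 5 symbol leaves contributes 2 states and 0 ε-transitions.
  q·p : 4 states, 1 ε-transition
  (q·p)? : 6 states, 4 ε-transitions
  (q·p)?·q : 8 states, 5 ε-transitions
  ((q·p)?·q)* : 10 states, 9 ε-transitions
  ((q·p)?·q)*·p : 12 states, 10 ε-transitions
  (((q·p)?·q)*·p)* : 14 states, 14 ε-transitions
  (((q·p)?·q)*·p)*·q : 16 states, 15 ε-transitions

16, 15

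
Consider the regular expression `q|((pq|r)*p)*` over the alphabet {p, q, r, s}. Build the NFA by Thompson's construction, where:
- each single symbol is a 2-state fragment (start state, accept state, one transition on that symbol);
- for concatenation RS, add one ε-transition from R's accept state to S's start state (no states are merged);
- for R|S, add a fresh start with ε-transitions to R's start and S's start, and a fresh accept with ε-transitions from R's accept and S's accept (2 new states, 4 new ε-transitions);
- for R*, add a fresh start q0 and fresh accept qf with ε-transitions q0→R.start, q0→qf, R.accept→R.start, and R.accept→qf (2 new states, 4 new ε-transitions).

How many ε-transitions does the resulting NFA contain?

Building bottom-up:
Each of the 5 symbol leaves contributes 0 ε-transitions.
  pq : 1 ε-transition
  pq|r : 5 ε-transitions
  (pq|r)* : 9 ε-transitions
  (pq|r)*p : 10 ε-transitions
  ((pq|r)*p)* : 14 ε-transitions
  q|((pq|r)*p)* : 18 ε-transitions

18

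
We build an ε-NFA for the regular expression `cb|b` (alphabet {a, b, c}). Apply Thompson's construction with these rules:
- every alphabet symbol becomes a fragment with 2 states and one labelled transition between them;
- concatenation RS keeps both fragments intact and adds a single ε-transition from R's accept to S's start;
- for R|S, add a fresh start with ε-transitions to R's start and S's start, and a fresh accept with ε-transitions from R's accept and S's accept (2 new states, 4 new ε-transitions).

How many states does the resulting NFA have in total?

By structural recursion:
Each of the 3 symbol leaves contributes a 2-state fragment.
  cb = 4 states
  cb|b = 8 states

8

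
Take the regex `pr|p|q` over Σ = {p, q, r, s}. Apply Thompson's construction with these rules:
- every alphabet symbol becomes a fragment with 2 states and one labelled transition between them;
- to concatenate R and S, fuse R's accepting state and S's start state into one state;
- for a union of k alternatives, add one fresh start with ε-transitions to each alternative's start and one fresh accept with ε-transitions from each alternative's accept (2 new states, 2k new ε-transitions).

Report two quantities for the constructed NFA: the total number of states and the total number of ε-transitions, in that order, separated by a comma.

9, 6

Building bottom-up:
Each of the 4 symbol leaves contributes 2 states and 0 ε-transitions.
  pr : 3 states, 0 ε-transitions
  pr|p|q : 9 states, 6 ε-transitions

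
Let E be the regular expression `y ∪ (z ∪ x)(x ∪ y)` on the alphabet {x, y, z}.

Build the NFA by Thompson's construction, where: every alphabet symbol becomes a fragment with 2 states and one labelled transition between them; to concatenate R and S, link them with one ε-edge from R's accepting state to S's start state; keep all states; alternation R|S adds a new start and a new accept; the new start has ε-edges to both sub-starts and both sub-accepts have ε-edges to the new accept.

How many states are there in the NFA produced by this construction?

Recursing over subexpressions:
Each of the 5 symbol leaves contributes a 2-state fragment.
  z ∪ x → 6 states
  x ∪ y → 6 states
  (z ∪ x)(x ∪ y) → 12 states
  y ∪ (z ∪ x)(x ∪ y) → 16 states

16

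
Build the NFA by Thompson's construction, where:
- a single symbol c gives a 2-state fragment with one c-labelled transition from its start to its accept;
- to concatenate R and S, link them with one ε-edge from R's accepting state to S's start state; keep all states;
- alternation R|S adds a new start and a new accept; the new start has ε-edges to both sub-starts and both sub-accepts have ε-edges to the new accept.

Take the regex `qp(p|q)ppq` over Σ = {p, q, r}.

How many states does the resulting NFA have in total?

16

Per subexpression:
Each of the 7 symbol leaves contributes a 2-state fragment.
  p|q : 6 states
  qp(p|q)ppq : 16 states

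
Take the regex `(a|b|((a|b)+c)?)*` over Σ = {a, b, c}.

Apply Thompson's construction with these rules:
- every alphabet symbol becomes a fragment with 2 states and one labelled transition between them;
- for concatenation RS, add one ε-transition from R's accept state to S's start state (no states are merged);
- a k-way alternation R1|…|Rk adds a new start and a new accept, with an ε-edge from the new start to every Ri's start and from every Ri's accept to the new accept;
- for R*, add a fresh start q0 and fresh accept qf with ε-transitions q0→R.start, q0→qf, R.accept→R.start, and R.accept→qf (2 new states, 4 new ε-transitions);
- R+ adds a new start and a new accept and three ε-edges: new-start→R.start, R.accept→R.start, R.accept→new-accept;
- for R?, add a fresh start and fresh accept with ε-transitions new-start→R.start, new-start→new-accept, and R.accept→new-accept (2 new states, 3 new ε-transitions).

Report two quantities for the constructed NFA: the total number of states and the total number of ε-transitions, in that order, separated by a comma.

Per subexpression:
Each of the 5 symbol leaves contributes 2 states and 0 ε-transitions.
  a|b = 6 states, 4 ε-transitions
  (a|b)+ = 8 states, 7 ε-transitions
  (a|b)+c = 10 states, 8 ε-transitions
  ((a|b)+c)? = 12 states, 11 ε-transitions
  a|b|((a|b)+c)? = 18 states, 17 ε-transitions
  (a|b|((a|b)+c)?)* = 20 states, 21 ε-transitions

20, 21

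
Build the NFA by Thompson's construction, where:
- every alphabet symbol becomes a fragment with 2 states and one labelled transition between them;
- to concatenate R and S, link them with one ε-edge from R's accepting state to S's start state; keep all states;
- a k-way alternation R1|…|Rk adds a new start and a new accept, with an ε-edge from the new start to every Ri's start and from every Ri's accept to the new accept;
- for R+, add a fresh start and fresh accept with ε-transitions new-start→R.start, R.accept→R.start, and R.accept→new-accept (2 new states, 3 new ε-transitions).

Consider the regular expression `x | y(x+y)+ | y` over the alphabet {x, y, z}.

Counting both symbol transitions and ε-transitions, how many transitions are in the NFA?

19

Building bottom-up:
Each of the 5 symbol leaves contributes 1 transition (1 symbol, 0 ε).
  x+ : 4 transitions (1 symbol, 3 ε)
  x+y : 6 transitions (2 symbol, 4 ε)
  (x+y)+ : 9 transitions (2 symbol, 7 ε)
  y(x+y)+ : 11 transitions (3 symbol, 8 ε)
  x | y(x+y)+ | y : 19 transitions (5 symbol, 14 ε)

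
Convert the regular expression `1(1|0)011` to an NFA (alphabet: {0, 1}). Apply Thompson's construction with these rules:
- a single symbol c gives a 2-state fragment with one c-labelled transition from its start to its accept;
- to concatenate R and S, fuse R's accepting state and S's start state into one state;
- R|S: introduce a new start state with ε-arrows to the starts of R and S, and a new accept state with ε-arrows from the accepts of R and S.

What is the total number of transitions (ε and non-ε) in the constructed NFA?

10

Recursing over subexpressions:
Each of the 6 symbol leaves contributes 1 transition (1 symbol, 0 ε).
  1|0 — 6 transitions (2 symbol, 4 ε)
  1(1|0)011 — 10 transitions (6 symbol, 4 ε)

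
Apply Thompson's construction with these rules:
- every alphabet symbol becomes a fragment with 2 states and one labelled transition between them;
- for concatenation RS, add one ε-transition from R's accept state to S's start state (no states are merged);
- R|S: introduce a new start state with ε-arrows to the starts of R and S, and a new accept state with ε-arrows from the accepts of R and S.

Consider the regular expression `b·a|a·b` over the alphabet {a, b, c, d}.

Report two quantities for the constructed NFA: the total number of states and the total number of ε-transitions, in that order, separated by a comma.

10, 6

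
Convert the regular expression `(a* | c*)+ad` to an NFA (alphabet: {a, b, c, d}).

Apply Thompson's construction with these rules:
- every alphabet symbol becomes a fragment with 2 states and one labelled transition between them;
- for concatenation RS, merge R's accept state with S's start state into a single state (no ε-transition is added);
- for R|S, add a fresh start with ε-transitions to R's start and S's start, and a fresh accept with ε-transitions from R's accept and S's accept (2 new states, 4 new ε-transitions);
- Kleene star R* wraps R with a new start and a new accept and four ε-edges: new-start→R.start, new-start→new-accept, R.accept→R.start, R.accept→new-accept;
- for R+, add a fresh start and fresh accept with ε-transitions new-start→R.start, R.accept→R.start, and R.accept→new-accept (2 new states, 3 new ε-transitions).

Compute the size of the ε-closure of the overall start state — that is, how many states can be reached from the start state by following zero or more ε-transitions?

10

Compute the ε-closure size of each fragment's start state recursively; a symbol fragment's start has no outgoing ε-edge, so its closure is just itself (size 1).
  a* : the star's fresh start ε-reaches both the body's start and the fresh accept: C = 2 + 1 = 3
  c* : the star's fresh start ε-reaches both the body's start and the fresh accept: C = 2 + 1 = 3
  a* | c* : C = 1 (new start) + (3 + 3) + 1 (new accept, since some branch ε-reaches its own accept) = 8
  (a* | c*)+ : C = 1 + 8 + 1 (new accept, reached because the body accepts ε) = 10
  (a* | c*)+ad : C = 10 + (1−1) = 10 (closure spills across the concat boundary because the left factor accepts ε)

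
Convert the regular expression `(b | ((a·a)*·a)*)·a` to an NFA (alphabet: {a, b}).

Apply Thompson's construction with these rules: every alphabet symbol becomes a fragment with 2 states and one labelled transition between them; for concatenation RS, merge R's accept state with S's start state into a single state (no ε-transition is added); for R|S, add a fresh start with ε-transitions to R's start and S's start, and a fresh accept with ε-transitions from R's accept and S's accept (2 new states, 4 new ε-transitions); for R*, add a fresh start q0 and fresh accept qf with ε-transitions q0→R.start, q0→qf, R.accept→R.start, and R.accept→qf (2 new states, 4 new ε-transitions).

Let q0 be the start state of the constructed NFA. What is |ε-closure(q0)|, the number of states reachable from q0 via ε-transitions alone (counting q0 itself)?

8

Work bottom-up. For each fragment F, track |ε-closure(F.start)| and whether F's accept lies in that closure (i.e. whether F accepts ε). A single-symbol fragment has closure size 1 and does not accept ε.
  a·a — same as the first factor's closure: C = 1
  (a·a)* — new start has ε-edges to the inner start and to the new accept, so C = 2 + 1 = 3
  (a·a)*·a — the left operand accepts ε, so the closure extends into the next operand (the shared merged state is already counted); C = 3 + (1−1) = 3
  ((a·a)*·a)* — the star's fresh start ε-reaches both the body's start and the fresh accept: C = 2 + 3 = 5
  b | ((a·a)*·a)* — new start ε-reaches every alternative's start; at least one alternative accepts ε, so the union's new accept is reached too: C = 1 + 1 + 5 + 1 = 8
  (b | ((a·a)*·a)*)·a — C = 8 + (1−1) = 8 (closure spills across the concat boundary because the left factor accepts ε)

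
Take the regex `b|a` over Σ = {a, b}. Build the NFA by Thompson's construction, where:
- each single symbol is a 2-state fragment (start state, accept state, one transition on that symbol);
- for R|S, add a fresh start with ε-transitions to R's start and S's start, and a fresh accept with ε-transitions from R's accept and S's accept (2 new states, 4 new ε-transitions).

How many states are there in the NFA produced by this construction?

Recursing over subexpressions:
Each of the 2 symbol leaves contributes a 2-state fragment.
  b|a → 6 states

6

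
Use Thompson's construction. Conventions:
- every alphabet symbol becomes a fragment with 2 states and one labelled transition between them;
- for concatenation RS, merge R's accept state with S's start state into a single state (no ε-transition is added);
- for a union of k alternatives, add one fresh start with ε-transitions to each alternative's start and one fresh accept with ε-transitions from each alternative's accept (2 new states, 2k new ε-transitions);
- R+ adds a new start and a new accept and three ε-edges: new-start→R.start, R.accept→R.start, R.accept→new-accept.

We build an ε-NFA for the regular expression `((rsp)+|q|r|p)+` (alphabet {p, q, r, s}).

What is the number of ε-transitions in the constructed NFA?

14

Recursing over subexpressions:
Each of the 6 symbol leaves contributes 0 ε-transitions.
  rsp → 0 ε-transitions
  (rsp)+ → 3 ε-transitions
  (rsp)+|q|r|p → 11 ε-transitions
  ((rsp)+|q|r|p)+ → 14 ε-transitions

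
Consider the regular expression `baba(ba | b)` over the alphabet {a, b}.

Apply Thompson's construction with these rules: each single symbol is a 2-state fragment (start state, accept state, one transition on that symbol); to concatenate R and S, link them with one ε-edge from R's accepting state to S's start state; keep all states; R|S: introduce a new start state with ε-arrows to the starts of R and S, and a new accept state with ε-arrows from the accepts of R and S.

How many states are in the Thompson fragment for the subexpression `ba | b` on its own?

Fragment for `ba | b`:
Each of the 3 symbol leaves contributes a 2-state fragment.
  ba = 4 states
  ba | b = 8 states

8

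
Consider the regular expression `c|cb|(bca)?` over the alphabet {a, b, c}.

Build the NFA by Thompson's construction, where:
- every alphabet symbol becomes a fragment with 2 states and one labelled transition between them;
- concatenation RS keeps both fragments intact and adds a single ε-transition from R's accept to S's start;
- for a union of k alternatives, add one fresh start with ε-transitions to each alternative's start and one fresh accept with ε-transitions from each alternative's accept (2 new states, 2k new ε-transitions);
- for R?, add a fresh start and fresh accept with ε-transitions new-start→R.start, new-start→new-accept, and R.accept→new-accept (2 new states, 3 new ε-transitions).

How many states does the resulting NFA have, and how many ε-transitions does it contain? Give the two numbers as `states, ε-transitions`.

Bottom-up over the parse tree:
Each of the 6 symbol leaves contributes 2 states and 0 ε-transitions.
  cb — 4 states, 1 ε-transition
  bca — 6 states, 2 ε-transitions
  (bca)? — 8 states, 5 ε-transitions
  c|cb|(bca)? — 16 states, 12 ε-transitions

16, 12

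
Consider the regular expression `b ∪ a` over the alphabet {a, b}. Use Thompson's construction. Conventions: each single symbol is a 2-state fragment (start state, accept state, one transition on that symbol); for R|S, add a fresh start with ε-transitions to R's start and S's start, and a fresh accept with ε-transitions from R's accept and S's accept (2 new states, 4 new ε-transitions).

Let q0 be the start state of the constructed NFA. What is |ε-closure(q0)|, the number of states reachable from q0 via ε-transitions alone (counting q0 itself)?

3

Work bottom-up. For each fragment F, track |ε-closure(F.start)| and whether F's accept lies in that closure (i.e. whether F accepts ε). A single-symbol fragment has closure size 1 and does not accept ε.
  b ∪ a — |ε-closure| = 1 + 1 + 1 = 3 (the new accept is not ε-reachable since no branch accepts ε)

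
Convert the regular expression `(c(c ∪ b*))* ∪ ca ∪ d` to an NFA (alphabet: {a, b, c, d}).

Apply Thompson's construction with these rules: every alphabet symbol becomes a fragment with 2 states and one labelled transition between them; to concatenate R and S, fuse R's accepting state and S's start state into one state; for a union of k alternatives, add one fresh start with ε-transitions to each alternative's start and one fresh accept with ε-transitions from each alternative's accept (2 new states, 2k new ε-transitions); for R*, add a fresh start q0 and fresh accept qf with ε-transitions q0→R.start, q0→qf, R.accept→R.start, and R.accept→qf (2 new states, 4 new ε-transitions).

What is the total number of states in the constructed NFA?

18

By structural recursion:
Each of the 6 symbol leaves contributes a 2-state fragment.
  b* — 4 states
  c ∪ b* — 8 states
  c(c ∪ b*) — 9 states
  (c(c ∪ b*))* — 11 states
  ca — 3 states
  (c(c ∪ b*))* ∪ ca ∪ d — 18 states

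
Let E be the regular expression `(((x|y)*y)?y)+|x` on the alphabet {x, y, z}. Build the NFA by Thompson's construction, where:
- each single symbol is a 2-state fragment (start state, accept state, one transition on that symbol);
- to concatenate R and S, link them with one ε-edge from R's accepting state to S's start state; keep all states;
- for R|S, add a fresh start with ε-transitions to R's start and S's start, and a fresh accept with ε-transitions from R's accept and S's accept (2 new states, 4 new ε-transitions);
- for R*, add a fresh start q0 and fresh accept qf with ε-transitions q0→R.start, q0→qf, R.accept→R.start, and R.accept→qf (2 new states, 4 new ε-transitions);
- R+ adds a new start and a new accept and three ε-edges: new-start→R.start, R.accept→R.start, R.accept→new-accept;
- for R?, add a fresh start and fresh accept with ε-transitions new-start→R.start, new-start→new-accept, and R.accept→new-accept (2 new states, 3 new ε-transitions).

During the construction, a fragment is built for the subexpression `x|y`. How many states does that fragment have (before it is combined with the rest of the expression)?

Fragment for `x|y`:
Each of the 2 symbol leaves contributes a 2-state fragment.
  x|y : 6 states

6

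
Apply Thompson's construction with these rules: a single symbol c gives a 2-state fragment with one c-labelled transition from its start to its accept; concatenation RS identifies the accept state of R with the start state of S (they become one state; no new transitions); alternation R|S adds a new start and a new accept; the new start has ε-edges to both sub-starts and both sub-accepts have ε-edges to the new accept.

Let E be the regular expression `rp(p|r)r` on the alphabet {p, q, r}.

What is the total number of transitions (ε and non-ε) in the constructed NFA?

Bottom-up over the parse tree:
Each of the 5 symbol leaves contributes 1 transition (1 symbol, 0 ε).
  p|r → 6 transitions (2 symbol, 4 ε)
  rp(p|r)r → 9 transitions (5 symbol, 4 ε)

9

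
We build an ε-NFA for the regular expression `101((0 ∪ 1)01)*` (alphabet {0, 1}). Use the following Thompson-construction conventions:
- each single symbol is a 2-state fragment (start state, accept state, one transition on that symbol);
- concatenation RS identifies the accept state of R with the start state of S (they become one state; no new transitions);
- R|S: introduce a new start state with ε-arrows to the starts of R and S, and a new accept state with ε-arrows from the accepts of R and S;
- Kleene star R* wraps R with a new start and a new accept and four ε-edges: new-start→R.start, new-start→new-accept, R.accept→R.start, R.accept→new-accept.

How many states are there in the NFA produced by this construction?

Building bottom-up:
Each of the 7 symbol leaves contributes a 2-state fragment.
  0 ∪ 1 : 6 states
  (0 ∪ 1)01 : 8 states
  ((0 ∪ 1)01)* : 10 states
  101((0 ∪ 1)01)* : 13 states

13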